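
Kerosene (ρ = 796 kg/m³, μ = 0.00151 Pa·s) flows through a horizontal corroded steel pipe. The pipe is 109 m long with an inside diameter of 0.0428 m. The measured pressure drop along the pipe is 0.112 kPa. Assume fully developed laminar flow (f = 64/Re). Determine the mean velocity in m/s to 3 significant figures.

V ≈ 0.0390 m/s

For laminar flow, f = 64/Re with Re = ρVD/μ, so Darcy-Weisbach reduces to ΔP = 32μLV/D². Solving for V: V = ΔP·D²/(32μL) = 112·(0.0428)²/(32·0.00151·109) = 0.03895 m/s.
Check: Re = ρVD/μ = 796·0.03895·0.0428/0.00151 = 878.9 < 2300, so the laminar assumption holds.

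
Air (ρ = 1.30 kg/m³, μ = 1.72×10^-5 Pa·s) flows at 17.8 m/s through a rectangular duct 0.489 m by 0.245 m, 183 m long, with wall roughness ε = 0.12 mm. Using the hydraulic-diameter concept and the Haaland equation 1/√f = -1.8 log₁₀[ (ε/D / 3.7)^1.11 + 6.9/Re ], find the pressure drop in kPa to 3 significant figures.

Hydraulic diameter D_h = 4A/P = 4·(0.489·0.245)/(2·(0.489+0.245)) = 0.4792/1.468 = 0.3264 m.
Re = ρVD_h/μ = 1.3·17.8·0.3264/1.72e-05 = 4.392e+05.
ε/D_h = 0.00012/0.3264 = 0.000368; Haaland gives 1/√f = -1.8 log₁₀[3.6e-05+1.57e-05] = 7.715, so f = 0.0168.
ΔP = f(L/D_h)(ρV²/2) = 0.0168·183/0.3264·205.9 = 1940 Pa.
ΔP = 1.94 kPa.

ΔP ≈ 1.94 kPa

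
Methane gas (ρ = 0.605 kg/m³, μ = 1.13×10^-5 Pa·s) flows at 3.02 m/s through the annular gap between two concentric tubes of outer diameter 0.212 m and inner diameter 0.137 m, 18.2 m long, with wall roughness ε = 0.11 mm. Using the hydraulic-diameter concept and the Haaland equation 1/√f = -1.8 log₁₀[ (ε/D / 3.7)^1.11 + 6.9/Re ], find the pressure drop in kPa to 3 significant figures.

ΔP ≈ 0.0211 kPa

Hydraulic diameter D_h = 4A/P = D_o - D_i = 0.212 - 0.137 = 0.075 m.
Re = ρVD_h/μ = 0.605·3.02·0.075/1.13e-05 = 1.213e+04.
ε/D_h = 0.00011/0.075 = 0.00147; Haaland gives 1/√f = -1.8 log₁₀[0.000167+0.000569] = 5.639, so f = 0.03145.
ΔP = f(L/D_h)(ρV²/2) = 0.03145·18.2/0.075·2.759 = 21.05 Pa.
ΔP = 0.0211 kPa.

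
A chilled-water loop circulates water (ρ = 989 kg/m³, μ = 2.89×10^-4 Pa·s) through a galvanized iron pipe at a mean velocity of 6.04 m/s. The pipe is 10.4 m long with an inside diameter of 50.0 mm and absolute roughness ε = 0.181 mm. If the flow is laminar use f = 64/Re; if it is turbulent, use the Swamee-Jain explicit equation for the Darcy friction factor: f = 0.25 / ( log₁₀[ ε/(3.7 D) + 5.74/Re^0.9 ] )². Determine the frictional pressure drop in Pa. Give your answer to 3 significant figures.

Reynolds number Re = ρVD/μ = 989 · 6.04 · 0.05 / 0.000289 = 1.033e+06.
Re > 4000 → turbulent. Relative roughness ε/D = 0.000181/0.05 = 0.00362. Swamee-Jain: f = 0.25/(log₁₀[0.00362/3.7 + 5.74/1.033e+06^0.9])² = 0.25/(log₁₀[0.000978 + 2.22e-05])² = 0.25/(-3)² = 0.02778.
Darcy-Weisbach: ΔP = f(L/D)(ρV²/2) = 0.02778·(10.4/0.05)·(989·6.04²/2) = 0.02778·208·1.804e+04 = 1.042e+05 Pa.

ΔP ≈ 104000 Pa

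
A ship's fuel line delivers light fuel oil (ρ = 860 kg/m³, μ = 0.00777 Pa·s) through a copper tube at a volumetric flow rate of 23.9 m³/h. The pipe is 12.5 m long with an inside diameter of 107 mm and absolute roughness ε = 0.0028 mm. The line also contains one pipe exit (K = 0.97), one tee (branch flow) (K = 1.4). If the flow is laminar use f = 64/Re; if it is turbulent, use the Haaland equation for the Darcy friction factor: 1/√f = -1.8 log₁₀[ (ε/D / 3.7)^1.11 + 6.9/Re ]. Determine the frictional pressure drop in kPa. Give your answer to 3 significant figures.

ΔP ≈ 1.43 kPa

Q = 23.9 m³/h = 23.9/3600 = 0.006639 m³/s.
Cross-sectional area A = πD²/4 = π(0.107)²/4 = 0.008992 m²; mean velocity V = Q/A = 0.006639/0.008992 = 0.7383 m/s.
Reynolds number Re = ρVD/μ = 860 · 0.7383 · 0.107 / 0.00777 = 8744.
Re > 4000 → turbulent. Relative roughness ε/D = 2.8e-06/0.107 = 2.62e-05. Haaland: 1/√f = -1.8 log₁₀[(2.62e-05/3.7)^1.11 + 6.9/8744] = -1.8 log₁₀[1.92e-06 + 0.000789] = 5.583, so f = 0.03208.
Total minor-loss coefficient ΣK = 1·0.97 + 1·1.4 = 2.37.
ΔP = [f·L/D + ΣK]·(ρV²/2) = [0.03208·12.5/0.107 + 2.37]·(860·0.7383²/2) = [3.748 + 2.37]·234.4 = 1434 Pa.
ΔP = 1434 Pa = 1.43 kPa.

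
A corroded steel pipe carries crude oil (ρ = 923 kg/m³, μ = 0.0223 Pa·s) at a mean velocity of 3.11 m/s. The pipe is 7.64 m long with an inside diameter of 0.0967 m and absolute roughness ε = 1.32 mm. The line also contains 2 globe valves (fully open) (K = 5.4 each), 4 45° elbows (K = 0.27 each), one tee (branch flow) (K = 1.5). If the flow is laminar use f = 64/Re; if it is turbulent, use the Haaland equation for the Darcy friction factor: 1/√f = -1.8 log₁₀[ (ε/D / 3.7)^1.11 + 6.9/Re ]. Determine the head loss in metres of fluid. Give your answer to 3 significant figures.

Reynolds number Re = ρVD/μ = 923 · 3.11 · 0.0967 / 0.0223 = 1.245e+04.
Re > 4000 → turbulent. Relative roughness ε/D = 0.00132/0.0967 = 0.0137. Haaland: 1/√f = -1.8 log₁₀[(0.0137/3.7)^1.11 + 6.9/1.245e+04] = -1.8 log₁₀[0.00199 + 0.000554] = 4.669, so f = 0.04587.
Total minor-loss coefficient ΣK = 2·5.4 + 4·0.27 + 1·1.5 = 13.4.
ΔP = [f·L/D + ΣK]·(ρV²/2) = [0.04587·7.64/0.0967 + 13.4]·(923·3.11²/2) = [3.624 + 13.4]·4464 = 7.59e+04 Pa.
Head loss h_f = ΔP/(ρg) = 7.59e+04/(923·9.81) = 8.38 m.

h_f ≈ 8.38 m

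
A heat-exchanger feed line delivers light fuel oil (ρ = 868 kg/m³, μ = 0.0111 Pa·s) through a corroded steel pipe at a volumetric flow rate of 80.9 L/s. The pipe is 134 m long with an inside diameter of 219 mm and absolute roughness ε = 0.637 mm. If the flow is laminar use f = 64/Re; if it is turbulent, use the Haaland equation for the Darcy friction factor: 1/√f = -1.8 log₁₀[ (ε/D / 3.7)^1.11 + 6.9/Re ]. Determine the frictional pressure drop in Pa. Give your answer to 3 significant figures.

Q = 80.9 L/s = 80.9/1000 = 0.0809 m³/s.
Cross-sectional area A = πD²/4 = π(0.219)²/4 = 0.03767 m²; mean velocity V = Q/A = 0.0809/0.03767 = 2.148 m/s.
Reynolds number Re = ρVD/μ = 868 · 2.148 · 0.219 / 0.0111 = 3.678e+04.
Re > 4000 → turbulent. Relative roughness ε/D = 0.000637/0.219 = 0.00291. Haaland: 1/√f = -1.8 log₁₀[(0.00291/3.7)^1.11 + 6.9/3.678e+04] = -1.8 log₁₀[0.000358 + 0.000188] = 5.873, so f = 0.02899.
Darcy-Weisbach: ΔP = f(L/D)(ρV²/2) = 0.02899·(134/0.219)·(868·2.148²/2) = 0.02899·611.9·2002 = 3.551e+04 Pa.

ΔP ≈ 35500 Pa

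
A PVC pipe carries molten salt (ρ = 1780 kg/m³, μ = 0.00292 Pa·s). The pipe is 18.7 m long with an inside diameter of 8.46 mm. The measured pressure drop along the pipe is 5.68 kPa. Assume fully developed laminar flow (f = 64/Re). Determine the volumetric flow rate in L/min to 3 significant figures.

Q ≈ 0.785 L/min

For laminar flow, f = 64/Re with Re = ρVD/μ, so Darcy-Weisbach reduces to ΔP = 32μLV/D². Solving for V: V = ΔP·D²/(32μL) = 5680·(0.00846)²/(32·0.00292·18.7) = 0.2327 m/s.
Check: Re = ρVD/μ = 1780·0.2327·0.00846/0.00292 = 1200 < 2300, so the laminar assumption holds.
Q = V·A = 0.2327·(π/4·0.00846²) = 1.308e-05 m³/s = 0.785 L/min.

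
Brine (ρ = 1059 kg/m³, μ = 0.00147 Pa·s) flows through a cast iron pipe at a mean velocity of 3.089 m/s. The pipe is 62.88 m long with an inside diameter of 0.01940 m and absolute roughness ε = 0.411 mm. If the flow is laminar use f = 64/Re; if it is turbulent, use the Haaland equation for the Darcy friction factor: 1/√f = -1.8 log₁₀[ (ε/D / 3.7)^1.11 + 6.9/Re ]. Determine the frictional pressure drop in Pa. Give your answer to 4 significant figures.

Reynolds number Re = ρVD/μ = 1059 · 3.089 · 0.0194 / 0.00147 = 4.317e+04.
Re > 4000 → turbulent. Relative roughness ε/D = 0.000411/0.0194 = 0.0212. Haaland: 1/√f = -1.8 log₁₀[(0.0212/3.7)^1.11 + 6.9/4.317e+04] = -1.8 log₁₀[0.00324 + 0.00016] = 4.442, so f = 0.05067.
Darcy-Weisbach: ΔP = f(L/D)(ρV²/2) = 0.05067·(62.88/0.0194)·(1059·3.089²/2) = 0.05067·3241·5052 = 8.299e+05 Pa.

ΔP ≈ 829900 Pa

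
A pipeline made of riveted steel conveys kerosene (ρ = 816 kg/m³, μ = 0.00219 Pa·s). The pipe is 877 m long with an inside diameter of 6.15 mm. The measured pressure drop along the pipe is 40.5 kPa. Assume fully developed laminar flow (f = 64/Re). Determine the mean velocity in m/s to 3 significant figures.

For laminar flow, f = 64/Re with Re = ρVD/μ, so Darcy-Weisbach reduces to ΔP = 32μLV/D². Solving for V: V = ΔP·D²/(32μL) = 4.05e+04·(0.00615)²/(32·0.00219·877) = 0.02492 m/s.
Check: Re = ρVD/μ = 816·0.02492·0.00615/0.00219 = 57.11 < 2300, so the laminar assumption holds.

V ≈ 0.0249 m/s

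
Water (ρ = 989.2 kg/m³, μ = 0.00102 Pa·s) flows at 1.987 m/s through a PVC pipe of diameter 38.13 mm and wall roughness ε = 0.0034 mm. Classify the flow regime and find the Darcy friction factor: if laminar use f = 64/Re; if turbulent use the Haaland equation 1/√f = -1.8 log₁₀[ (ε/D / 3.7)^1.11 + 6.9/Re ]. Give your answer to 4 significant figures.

f ≈ 0.01935

Re = ρVD/μ = 989.2·1.987·0.03813/0.00102 = 7.348e+04.
Re > 4000 → turbulent. ε/D = 3.4e-06/0.03813 = 8.92e-05; Haaland: 1/√f = -1.8 log₁₀[7.48e-06 + 9.39e-05] = 7.189, so f = 0.01935.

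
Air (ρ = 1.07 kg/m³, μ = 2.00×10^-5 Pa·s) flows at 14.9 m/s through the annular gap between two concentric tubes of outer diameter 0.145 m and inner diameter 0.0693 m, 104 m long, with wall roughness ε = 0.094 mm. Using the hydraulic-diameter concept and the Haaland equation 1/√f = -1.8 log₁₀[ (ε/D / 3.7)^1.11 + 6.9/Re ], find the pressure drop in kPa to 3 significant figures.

ΔP ≈ 3.89 kPa

Hydraulic diameter D_h = 4A/P = D_o - D_i = 0.145 - 0.0693 = 0.0757 m.
Re = ρVD_h/μ = 1.07·14.9·0.0757/2e-05 = 6.034e+04.
ε/D_h = 9.4e-05/0.0757 = 0.00124; Haaland gives 1/√f = -1.8 log₁₀[0.000139+0.000114] = 6.473, so f = 0.02387.
ΔP = f(L/D_h)(ρV²/2) = 0.02387·104/0.0757·118.8 = 3895 Pa.
ΔP = 3.89 kPa.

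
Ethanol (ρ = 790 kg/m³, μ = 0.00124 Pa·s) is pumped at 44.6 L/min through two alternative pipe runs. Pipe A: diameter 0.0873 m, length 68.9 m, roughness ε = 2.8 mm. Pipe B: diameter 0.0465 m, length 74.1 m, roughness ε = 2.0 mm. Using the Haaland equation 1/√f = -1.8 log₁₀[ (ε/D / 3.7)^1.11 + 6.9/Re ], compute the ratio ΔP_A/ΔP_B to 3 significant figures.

Pipe A: V = Q/A = 0.0007433/0.005986 = 0.1242 m/s; Re = 6907; ε/D = 0.0321; Haaland → f = 0.06309; ΔP_A = f(L/D)(ρV²/2) = 303.3 Pa.
Pipe B: V = Q/A = 0.0007433/0.001698 = 0.4377 m/s; Re = 1.297e+04; ε/D = 0.043; Haaland → f = 0.06892; ΔP_B = f(L/D)(ρV²/2) = 8312 Pa.
ΔP_A/ΔP_B = 303.3/8312 = 0.0365.

ΔP_A/ΔP_B ≈ 0.0365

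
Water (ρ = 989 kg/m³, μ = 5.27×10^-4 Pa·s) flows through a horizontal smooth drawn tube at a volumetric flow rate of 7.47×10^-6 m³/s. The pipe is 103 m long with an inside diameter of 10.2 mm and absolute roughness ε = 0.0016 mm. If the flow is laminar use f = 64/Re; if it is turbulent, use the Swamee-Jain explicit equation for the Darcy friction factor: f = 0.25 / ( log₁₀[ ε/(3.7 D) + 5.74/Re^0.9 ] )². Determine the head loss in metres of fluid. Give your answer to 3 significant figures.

h_f ≈ 0.157 m

Cross-sectional area A = πD²/4 = π(0.0102)²/4 = 8.171e-05 m²; mean velocity V = Q/A = 7.47e-06/8.171e-05 = 0.09142 m/s.
Reynolds number Re = ρVD/μ = 989 · 0.09142 · 0.0102 / 0.000527 = 1750.
Re < 2300 → laminar flow, so f = 64/Re = 64/1750 = 0.03657 (the turbulent correlation is not needed).
Darcy-Weisbach: ΔP = f(L/D)(ρV²/2) = 0.03657·(103/0.0102)·(989·0.09142²/2) = 0.03657·1.01e+04·4.133 = 1526 Pa.
Head loss h_f = ΔP/(ρg) = 1526/(989·9.81) = 0.157 m.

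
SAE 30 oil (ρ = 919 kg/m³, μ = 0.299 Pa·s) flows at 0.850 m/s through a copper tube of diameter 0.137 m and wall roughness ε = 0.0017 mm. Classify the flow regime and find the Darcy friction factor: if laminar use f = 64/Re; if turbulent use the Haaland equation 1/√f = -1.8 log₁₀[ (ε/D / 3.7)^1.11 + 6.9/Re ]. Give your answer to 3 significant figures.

Re = ρVD/μ = 919·0.85·0.137/0.299 = 357.9.
Re < 2300 → laminar, so f = 64/Re = 0.1788 (roughness is irrelevant in laminar flow).

f ≈ 0.179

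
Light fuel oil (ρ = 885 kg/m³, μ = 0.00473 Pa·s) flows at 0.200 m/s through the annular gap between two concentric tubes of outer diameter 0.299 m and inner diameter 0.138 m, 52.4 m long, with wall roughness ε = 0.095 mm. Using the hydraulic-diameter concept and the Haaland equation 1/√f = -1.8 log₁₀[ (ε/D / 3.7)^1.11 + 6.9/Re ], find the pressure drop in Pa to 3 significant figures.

Hydraulic diameter D_h = 4A/P = D_o - D_i = 0.299 - 0.138 = 0.161 m.
Re = ρVD_h/μ = 885·0.2·0.161/0.00473 = 6025.
ε/D_h = 9.5e-05/0.161 = 0.00059; Haaland gives 1/√f = -1.8 log₁₀[6.1e-05+0.00115] = 5.253, so f = 0.03623.
ΔP = f(L/D_h)(ρV²/2) = 0.03623·52.4/0.161·17.7 = 208.7 Pa.

ΔP ≈ 209 Pa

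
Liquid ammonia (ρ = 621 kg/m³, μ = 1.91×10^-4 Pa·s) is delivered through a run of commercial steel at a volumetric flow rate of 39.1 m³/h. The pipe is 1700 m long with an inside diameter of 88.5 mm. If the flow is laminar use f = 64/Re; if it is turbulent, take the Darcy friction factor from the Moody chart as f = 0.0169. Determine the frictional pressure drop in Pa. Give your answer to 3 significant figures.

ΔP ≈ 314000 Pa

Q = 39.1 m³/h = 39.1/3600 = 0.01086 m³/s.
Cross-sectional area A = πD²/4 = π(0.0885)²/4 = 0.006151 m²; mean velocity V = Q/A = 0.01086/0.006151 = 1.766 m/s.
Reynolds number Re = ρVD/μ = 621 · 1.766 · 0.0885 / 0.000191 = 5.08e+05.
Re > 4000 → turbulent; use the Moody-chart value f = 0.0169.
Darcy-Weisbach: ΔP = f(L/D)(ρV²/2) = 0.0169·(1700/0.0885)·(621·1.766²/2) = 0.0169·1.921e+04·968 = 3.142e+05 Pa.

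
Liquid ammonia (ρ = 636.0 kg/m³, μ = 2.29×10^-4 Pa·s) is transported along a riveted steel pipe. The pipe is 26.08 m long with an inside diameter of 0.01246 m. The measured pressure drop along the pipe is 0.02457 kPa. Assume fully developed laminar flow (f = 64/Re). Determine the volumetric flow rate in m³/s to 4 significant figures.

For laminar flow, f = 64/Re with Re = ρVD/μ, so Darcy-Weisbach reduces to ΔP = 32μLV/D². Solving for V: V = ΔP·D²/(32μL) = 24.57·(0.01246)²/(32·0.000229·26.08) = 0.01996 m/s.
Check: Re = ρVD/μ = 636·0.01996·0.01246/0.000229 = 690.7 < 2300, so the laminar assumption holds.
Q = V·A = 0.01996·(π/4·0.01246²) = 2.434e-06 m³/s = 2.434×10^-6 m³/s.

Q ≈ 2.434×10^-6 m³/s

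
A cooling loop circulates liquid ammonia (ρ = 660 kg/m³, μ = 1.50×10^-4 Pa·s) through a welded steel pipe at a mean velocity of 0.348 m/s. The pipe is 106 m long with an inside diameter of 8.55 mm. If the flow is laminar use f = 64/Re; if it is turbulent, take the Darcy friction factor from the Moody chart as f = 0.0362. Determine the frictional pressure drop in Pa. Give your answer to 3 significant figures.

ΔP ≈ 17900 Pa

Reynolds number Re = ρVD/μ = 660 · 0.348 · 0.00855 / 0.00015 = 1.309e+04.
Re > 4000 → turbulent; use the Moody-chart value f = 0.0362.
Darcy-Weisbach: ΔP = f(L/D)(ρV²/2) = 0.0362·(106/0.00855)·(660·0.348²/2) = 0.0362·1.24e+04·39.96 = 1.794e+04 Pa.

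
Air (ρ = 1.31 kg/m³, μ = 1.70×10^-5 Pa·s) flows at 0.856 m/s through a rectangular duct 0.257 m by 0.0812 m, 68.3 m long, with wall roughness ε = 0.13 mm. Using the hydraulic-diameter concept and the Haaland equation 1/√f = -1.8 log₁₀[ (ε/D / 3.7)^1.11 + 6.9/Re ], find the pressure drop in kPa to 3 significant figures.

ΔP ≈ 0.00901 kPa

Hydraulic diameter D_h = 4A/P = 4·(0.257·0.0812)/(2·(0.257+0.0812)) = 0.08347/0.6764 = 0.1234 m.
Re = ρVD_h/μ = 1.31·0.856·0.1234/1.7e-05 = 8140.
ε/D_h = 0.00013/0.1234 = 0.00105; Haaland gives 1/√f = -1.8 log₁₀[0.000116+0.000848] = 5.429, so f = 0.03393.
ΔP = f(L/D_h)(ρV²/2) = 0.03393·68.3/0.1234·0.4799 = 9.012 Pa.
ΔP = 0.00901 kPa.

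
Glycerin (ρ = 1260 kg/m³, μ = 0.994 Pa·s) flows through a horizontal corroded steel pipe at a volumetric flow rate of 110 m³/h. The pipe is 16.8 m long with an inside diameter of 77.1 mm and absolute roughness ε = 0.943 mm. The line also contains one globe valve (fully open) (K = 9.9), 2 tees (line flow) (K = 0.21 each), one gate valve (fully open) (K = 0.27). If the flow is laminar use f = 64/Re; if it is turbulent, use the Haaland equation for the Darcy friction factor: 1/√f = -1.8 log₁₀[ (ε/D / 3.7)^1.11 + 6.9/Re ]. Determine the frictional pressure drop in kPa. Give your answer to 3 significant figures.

ΔP ≈ 874 kPa

Q = 110 m³/h = 110/3600 = 0.03056 m³/s.
Cross-sectional area A = πD²/4 = π(0.0771)²/4 = 0.004669 m²; mean velocity V = Q/A = 0.03056/0.004669 = 6.545 m/s.
Reynolds number Re = ρVD/μ = 1260 · 6.545 · 0.0771 / 0.994 = 639.6.
Re < 2300 → laminar flow, so f = 64/Re = 64/639.6 = 0.1001 (the turbulent correlation is not needed).
Total minor-loss coefficient ΣK = 1·9.9 + 2·0.21 + 1·0.27 = 10.6.
ΔP = [f·L/D + ΣK]·(ρV²/2) = [0.1001·16.8/0.0771 + 10.6]·(1260·6.545²/2) = [21.8 + 10.6]·2.699e+04 = 8.741e+05 Pa.
ΔP = 8.741e+05 Pa = 874 kPa.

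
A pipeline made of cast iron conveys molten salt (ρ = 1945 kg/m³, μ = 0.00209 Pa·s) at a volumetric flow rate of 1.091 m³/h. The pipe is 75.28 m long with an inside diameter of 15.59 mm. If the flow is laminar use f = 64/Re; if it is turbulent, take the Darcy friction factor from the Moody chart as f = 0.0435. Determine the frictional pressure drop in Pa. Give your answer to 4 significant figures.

Q = 1.091 m³/h = 1.091/3600 = 0.0003031 m³/s.
Cross-sectional area A = πD²/4 = π(0.01559)²/4 = 0.0001909 m²; mean velocity V = Q/A = 0.0003031/0.0001909 = 1.588 m/s.
Reynolds number Re = ρVD/μ = 1945 · 1.588 · 0.01559 / 0.00209 = 2.303e+04.
Re > 4000 → turbulent; use the Moody-chart value f = 0.0435.
Darcy-Weisbach: ΔP = f(L/D)(ρV²/2) = 0.0435·(75.28/0.01559)·(1945·1.588²/2) = 0.0435·4829·2451 = 5.149e+05 Pa.

ΔP ≈ 514900 Pa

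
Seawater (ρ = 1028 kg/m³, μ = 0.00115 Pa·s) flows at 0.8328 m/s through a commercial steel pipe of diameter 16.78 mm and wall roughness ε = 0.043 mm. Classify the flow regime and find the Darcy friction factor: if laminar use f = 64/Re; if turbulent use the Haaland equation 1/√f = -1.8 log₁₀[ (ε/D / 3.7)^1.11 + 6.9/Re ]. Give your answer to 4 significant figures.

Re = ρVD/μ = 1028·0.8328·0.01678/0.00115 = 1.249e+04.
Re > 4000 → turbulent. ε/D = 4.3e-05/0.01678 = 0.00256; Haaland: 1/√f = -1.8 log₁₀[0.000311 + 0.000552] = 5.515, so f = 0.03288.

f ≈ 0.03288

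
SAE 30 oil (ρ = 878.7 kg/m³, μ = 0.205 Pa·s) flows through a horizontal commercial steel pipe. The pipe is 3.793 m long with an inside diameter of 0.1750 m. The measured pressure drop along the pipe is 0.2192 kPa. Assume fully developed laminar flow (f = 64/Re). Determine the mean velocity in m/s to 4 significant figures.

V ≈ 0.2698 m/s

For laminar flow, f = 64/Re with Re = ρVD/μ, so Darcy-Weisbach reduces to ΔP = 32μLV/D². Solving for V: V = ΔP·D²/(32μL) = 219.2·(0.175)²/(32·0.205·3.793) = 0.2698 m/s.
Check: Re = ρVD/μ = 878.7·0.2698·0.175/0.205 = 202.4 < 2300, so the laminar assumption holds.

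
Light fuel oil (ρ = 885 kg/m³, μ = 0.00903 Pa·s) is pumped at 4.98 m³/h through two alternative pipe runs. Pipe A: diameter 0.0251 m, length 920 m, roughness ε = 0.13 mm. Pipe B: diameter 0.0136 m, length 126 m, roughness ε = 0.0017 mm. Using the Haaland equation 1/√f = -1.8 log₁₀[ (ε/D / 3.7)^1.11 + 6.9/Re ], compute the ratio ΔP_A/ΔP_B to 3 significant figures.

Pipe A: V = Q/A = 0.001383/0.0004948 = 2.796 m/s; Re = 6877; ε/D = 0.00518; Haaland → f = 0.04011; ΔP_A = f(L/D)(ρV²/2) = 5.085e+06 Pa.
Pipe B: V = Q/A = 0.001383/0.0001453 = 9.523 m/s; Re = 1.269e+04; ε/D = 0.000125; Haaland → f = 0.02911; ΔP_B = f(L/D)(ρV²/2) = 1.082e+07 Pa.
ΔP_A/ΔP_B = 5.085e+06/1.082e+07 = 0.470.

ΔP_A/ΔP_B ≈ 0.470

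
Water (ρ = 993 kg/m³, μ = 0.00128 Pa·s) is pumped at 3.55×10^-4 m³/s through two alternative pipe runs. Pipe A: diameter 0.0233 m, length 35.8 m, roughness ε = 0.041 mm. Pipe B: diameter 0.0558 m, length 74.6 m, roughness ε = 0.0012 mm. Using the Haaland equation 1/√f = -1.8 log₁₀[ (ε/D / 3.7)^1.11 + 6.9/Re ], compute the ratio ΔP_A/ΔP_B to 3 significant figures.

Pipe A: V = Q/A = 0.000355/0.0004264 = 0.8326 m/s; Re = 1.505e+04; ε/D = 0.00176; Haaland → f = 0.03056; ΔP_A = f(L/D)(ρV²/2) = 1.616e+04 Pa.
Pipe B: V = Q/A = 0.000355/0.002445 = 0.1452 m/s; Re = 6284; ε/D = 2.15e-05; Haaland → f = 0.03526; ΔP_B = f(L/D)(ρV²/2) = 493.2 Pa.
ΔP_A/ΔP_B = 1.616e+04/493.2 = 32.8.

ΔP_A/ΔP_B ≈ 32.8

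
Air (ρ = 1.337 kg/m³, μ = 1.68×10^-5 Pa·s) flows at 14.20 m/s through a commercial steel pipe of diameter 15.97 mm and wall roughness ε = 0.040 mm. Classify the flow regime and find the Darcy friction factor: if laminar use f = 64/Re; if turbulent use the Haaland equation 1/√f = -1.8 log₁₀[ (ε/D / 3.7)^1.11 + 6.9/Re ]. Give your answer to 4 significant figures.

Re = ρVD/μ = 1.337·14.2·0.01597/1.68e-05 = 1.805e+04.
Re > 4000 → turbulent. ε/D = 4e-05/0.01597 = 0.0025; Haaland: 1/√f = -1.8 log₁₀[0.000303 + 0.000382] = 5.695, so f = 0.03083.

f ≈ 0.03083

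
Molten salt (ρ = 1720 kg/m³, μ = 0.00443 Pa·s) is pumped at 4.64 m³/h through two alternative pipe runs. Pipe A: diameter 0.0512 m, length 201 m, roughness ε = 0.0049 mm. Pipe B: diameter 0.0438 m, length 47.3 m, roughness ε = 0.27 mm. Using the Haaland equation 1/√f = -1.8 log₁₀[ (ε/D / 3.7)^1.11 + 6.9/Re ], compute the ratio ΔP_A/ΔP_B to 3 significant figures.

Pipe A: V = Q/A = 0.001289/0.002059 = 0.626 m/s; Re = 1.244e+04; ε/D = 9.57e-05; Haaland → f = 0.02922; ΔP_A = f(L/D)(ρV²/2) = 3.867e+04 Pa.
Pipe B: V = Q/A = 0.001289/0.001507 = 0.8554 m/s; Re = 1.455e+04; ε/D = 0.00616; Haaland → f = 0.03704; ΔP_B = f(L/D)(ρV²/2) = 2.517e+04 Pa.
ΔP_A/ΔP_B = 3.867e+04/2.517e+04 = 1.54.

ΔP_A/ΔP_B ≈ 1.54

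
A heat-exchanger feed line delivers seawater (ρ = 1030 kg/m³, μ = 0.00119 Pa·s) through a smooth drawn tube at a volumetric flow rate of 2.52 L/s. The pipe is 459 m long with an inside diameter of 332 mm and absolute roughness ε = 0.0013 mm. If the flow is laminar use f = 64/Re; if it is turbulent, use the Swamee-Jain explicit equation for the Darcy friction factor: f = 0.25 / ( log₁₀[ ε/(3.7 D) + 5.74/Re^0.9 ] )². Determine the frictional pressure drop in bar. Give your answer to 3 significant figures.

Q = 2.52 L/s = 2.52/1000 = 0.00252 m³/s.
Cross-sectional area A = πD²/4 = π(0.332)²/4 = 0.08657 m²; mean velocity V = Q/A = 0.00252/0.08657 = 0.02911 m/s.
Reynolds number Re = ρVD/μ = 1030 · 0.02911 · 0.332 / 0.00119 = 8365.
Re > 4000 → turbulent. Relative roughness ε/D = 1.3e-06/0.332 = 3.92e-06. Swamee-Jain: f = 0.25/(log₁₀[3.92e-06/3.7 + 5.74/8365^0.9])² = 0.25/(log₁₀[1.06e-06 + 0.00169])² = 0.25/(-2.771)² = 0.03256.
Darcy-Weisbach: ΔP = f(L/D)(ρV²/2) = 0.03256·(459/0.332)·(1030·0.02911²/2) = 0.03256·1383·0.4364 = 19.64 Pa.
ΔP = 19.64 Pa = 1.96×10^-4 bar.

ΔP ≈ 1.96×10^-4 bar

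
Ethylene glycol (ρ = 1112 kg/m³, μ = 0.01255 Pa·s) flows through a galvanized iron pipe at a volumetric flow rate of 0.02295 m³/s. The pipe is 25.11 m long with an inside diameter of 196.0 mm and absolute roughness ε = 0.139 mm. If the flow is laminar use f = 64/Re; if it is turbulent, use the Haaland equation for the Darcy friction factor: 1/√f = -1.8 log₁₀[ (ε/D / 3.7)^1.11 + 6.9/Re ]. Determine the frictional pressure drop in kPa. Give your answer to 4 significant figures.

Cross-sectional area A = πD²/4 = π(0.196)²/4 = 0.03017 m²; mean velocity V = Q/A = 0.02295/0.03017 = 0.7606 m/s.
Reynolds number Re = ρVD/μ = 1112 · 0.7606 · 0.196 / 0.0126 = 1.321e+04.
Re > 4000 → turbulent. Relative roughness ε/D = 0.000139/0.196 = 0.000709. Haaland: 1/√f = -1.8 log₁₀[(0.000709/3.7)^1.11 + 6.9/1.321e+04] = -1.8 log₁₀[7.48e-05 + 0.000522] = 5.803, so f = 0.02969.
Darcy-Weisbach: ΔP = f(L/D)(ρV²/2) = 0.02969·(25.11/0.196)·(1112·0.7606²/2) = 0.02969·128.1·321.7 = 1224 Pa.
ΔP = 1224 Pa = 1.224 kPa.

ΔP ≈ 1.224 kPa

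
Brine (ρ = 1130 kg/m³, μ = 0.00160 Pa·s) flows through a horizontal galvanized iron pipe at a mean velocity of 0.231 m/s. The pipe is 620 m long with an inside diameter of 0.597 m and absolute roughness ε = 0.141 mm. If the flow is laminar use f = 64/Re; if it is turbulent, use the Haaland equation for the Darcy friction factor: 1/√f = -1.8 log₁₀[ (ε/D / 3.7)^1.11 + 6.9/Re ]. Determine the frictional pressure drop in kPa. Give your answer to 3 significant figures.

ΔP ≈ 0.594 kPa

Reynolds number Re = ρVD/μ = 1130 · 0.231 · 0.597 / 0.0016 = 9.74e+04.
Re > 4000 → turbulent. Relative roughness ε/D = 0.000141/0.597 = 0.000236. Haaland: 1/√f = -1.8 log₁₀[(0.000236/3.7)^1.11 + 6.9/9.74e+04] = -1.8 log₁₀[2.21e-05 + 7.08e-05] = 7.258, so f = 0.01899.
Darcy-Weisbach: ΔP = f(L/D)(ρV²/2) = 0.01899·(620/0.597)·(1130·0.231²/2) = 0.01899·1039·30.15 = 594.4 Pa.
ΔP = 594.4 Pa = 0.594 kPa.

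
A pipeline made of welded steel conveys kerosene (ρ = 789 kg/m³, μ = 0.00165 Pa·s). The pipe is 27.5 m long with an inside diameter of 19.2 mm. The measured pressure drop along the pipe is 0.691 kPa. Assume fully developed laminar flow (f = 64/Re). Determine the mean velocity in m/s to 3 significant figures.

V ≈ 0.175 m/s

For laminar flow, f = 64/Re with Re = ρVD/μ, so Darcy-Weisbach reduces to ΔP = 32μLV/D². Solving for V: V = ΔP·D²/(32μL) = 691·(0.0192)²/(32·0.00165·27.5) = 0.1754 m/s.
Check: Re = ρVD/μ = 789·0.1754·0.0192/0.00165 = 1611 < 2300, so the laminar assumption holds.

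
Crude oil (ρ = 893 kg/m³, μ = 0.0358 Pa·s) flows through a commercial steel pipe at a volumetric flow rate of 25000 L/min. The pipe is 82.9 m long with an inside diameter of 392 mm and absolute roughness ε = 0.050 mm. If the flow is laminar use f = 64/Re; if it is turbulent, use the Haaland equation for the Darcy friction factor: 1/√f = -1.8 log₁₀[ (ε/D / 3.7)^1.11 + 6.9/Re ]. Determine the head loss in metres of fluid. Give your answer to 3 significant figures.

h_f ≈ 2.95 m

Q = 25000 L/min = 25000/60000 = 0.4167 m³/s.
Cross-sectional area A = πD²/4 = π(0.392)²/4 = 0.1207 m²; mean velocity V = Q/A = 0.4167/0.1207 = 3.452 m/s.
Reynolds number Re = ρVD/μ = 893 · 3.452 · 0.392 / 0.0358 = 3.376e+04.
Re > 4000 → turbulent. Relative roughness ε/D = 5e-05/0.392 = 0.000128. Haaland: 1/√f = -1.8 log₁₀[(0.000128/3.7)^1.11 + 6.9/3.376e+04] = -1.8 log₁₀[1.11e-05 + 0.000204] = 6.6, so f = 0.02296.
Darcy-Weisbach: ΔP = f(L/D)(ρV²/2) = 0.02296·(82.9/0.392)·(893·3.452²/2) = 0.02296·211.5·5322 = 2.584e+04 Pa.
Head loss h_f = ΔP/(ρg) = 2.584e+04/(893·9.81) = 2.95 m.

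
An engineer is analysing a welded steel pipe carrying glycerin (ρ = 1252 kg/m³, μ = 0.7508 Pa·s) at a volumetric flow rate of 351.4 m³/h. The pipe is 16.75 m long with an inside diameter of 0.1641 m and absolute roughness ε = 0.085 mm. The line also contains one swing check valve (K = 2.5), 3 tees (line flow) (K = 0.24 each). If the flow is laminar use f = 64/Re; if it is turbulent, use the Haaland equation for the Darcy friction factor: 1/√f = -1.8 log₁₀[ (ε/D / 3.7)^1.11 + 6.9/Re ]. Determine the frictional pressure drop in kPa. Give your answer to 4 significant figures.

Q = 351.4 m³/h = 351.4/3600 = 0.09761 m³/s.
Cross-sectional area A = πD²/4 = π(0.1641)²/4 = 0.02115 m²; mean velocity V = Q/A = 0.09761/0.02115 = 4.615 m/s.
Reynolds number Re = ρVD/μ = 1252 · 4.615 · 0.1641 / 0.751 = 1263.
Re < 2300 → laminar flow, so f = 64/Re = 64/1263 = 0.05068 (the turbulent correlation is not needed).
Total minor-loss coefficient ΣK = 1·2.5 + 3·0.24 = 3.22.
ΔP = [f·L/D + ΣK]·(ρV²/2) = [0.05068·16.75/0.1641 + 3.22]·(1252·4.615²/2) = [5.173 + 3.22]·1.333e+04 = 1.119e+05 Pa.
ΔP = 1.119e+05 Pa = 111.9 kPa.

ΔP ≈ 111.9 kPa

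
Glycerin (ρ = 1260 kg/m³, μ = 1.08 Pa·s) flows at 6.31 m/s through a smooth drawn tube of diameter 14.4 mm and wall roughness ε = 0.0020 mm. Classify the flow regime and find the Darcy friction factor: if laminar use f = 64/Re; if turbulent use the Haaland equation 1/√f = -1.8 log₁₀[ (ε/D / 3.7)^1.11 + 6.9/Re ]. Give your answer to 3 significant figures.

f ≈ 0.604

Re = ρVD/μ = 1260·6.31·0.0144/1.08 = 106.
Re < 2300 → laminar, so f = 64/Re = 0.6037 (roughness is irrelevant in laminar flow).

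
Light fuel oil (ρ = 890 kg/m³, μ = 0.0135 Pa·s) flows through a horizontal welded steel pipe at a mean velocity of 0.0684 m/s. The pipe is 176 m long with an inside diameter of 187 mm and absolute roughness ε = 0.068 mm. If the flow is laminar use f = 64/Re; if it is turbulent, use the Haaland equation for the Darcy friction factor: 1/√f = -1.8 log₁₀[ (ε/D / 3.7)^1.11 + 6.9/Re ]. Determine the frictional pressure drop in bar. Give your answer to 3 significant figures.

Reynolds number Re = ρVD/μ = 890 · 0.0684 · 0.187 / 0.0135 = 843.2.
Re < 2300 → laminar flow, so f = 64/Re = 64/843.2 = 0.0759 (the turbulent correlation is not needed).
Darcy-Weisbach: ΔP = f(L/D)(ρV²/2) = 0.0759·(176/0.187)·(890·0.0684²/2) = 0.0759·941.2·2.082 = 148.7 Pa.
ΔP = 148.7 Pa = 0.00149 bar.

ΔP ≈ 0.00149 bar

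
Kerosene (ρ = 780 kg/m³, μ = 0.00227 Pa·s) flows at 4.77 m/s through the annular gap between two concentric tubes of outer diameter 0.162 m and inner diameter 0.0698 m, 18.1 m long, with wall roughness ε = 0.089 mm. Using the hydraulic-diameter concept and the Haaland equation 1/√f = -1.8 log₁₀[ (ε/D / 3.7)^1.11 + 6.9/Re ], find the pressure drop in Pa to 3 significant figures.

Hydraulic diameter D_h = 4A/P = D_o - D_i = 0.162 - 0.0698 = 0.0922 m.
Re = ρVD_h/μ = 780·4.77·0.0922/0.00227 = 1.511e+05.
ε/D_h = 8.9e-05/0.0922 = 0.000965; Haaland gives 1/√f = -1.8 log₁₀[0.000105+4.57e-05] = 6.878, so f = 0.02114.
ΔP = f(L/D_h)(ρV²/2) = 0.02114·18.1/0.0922·8874 = 3.682e+04 Pa.

ΔP ≈ 36800 Pa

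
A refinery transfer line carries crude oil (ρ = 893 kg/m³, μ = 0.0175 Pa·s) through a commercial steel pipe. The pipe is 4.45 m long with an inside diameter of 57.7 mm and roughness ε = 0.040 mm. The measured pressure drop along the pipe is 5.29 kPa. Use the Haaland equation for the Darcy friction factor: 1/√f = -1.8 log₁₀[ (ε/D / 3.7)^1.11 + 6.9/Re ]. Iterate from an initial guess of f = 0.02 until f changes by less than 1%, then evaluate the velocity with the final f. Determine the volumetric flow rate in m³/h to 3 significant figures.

Q ≈ 19.4 m³/h

Rearranging Darcy-Weisbach: V = √(2·ΔP·D/(f·L·ρ)). With ε/D = 4e-05/0.0577 = 0.000693, iterate starting from f = 0.02:
  f = 0.02 → V = √(2·5290·0.0577/(0.02·4.45·893)) = 2.771 m/s; Re = ρVD/μ = 8160; f → 0.03346
  f = 0.03346 → V = 2.143 m/s; Re = 6308; f → 0.03588
  f = 0.03588 → V = 2.069 m/s; Re = 6093; f → 0.03623
Converged (Δf/f < 1%). With the final f = 0.03623: V = √(2·5290·0.0577/(0.03623·4.45·893)) = 2.059 m/s.
Q = V·A = 2.059·(π/4·0.0577²) = 0.005385 m³/s = 19.4 m³/h.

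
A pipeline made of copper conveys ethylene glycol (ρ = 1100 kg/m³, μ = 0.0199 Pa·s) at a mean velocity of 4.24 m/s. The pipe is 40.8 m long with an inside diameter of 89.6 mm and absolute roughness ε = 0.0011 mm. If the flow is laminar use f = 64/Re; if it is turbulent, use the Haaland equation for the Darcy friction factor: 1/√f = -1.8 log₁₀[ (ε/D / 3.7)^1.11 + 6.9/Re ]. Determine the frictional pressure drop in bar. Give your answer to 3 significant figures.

Reynolds number Re = ρVD/μ = 1100 · 4.24 · 0.0896 / 0.0199 = 2.1e+04.
Re > 4000 → turbulent. Relative roughness ε/D = 1.1e-06/0.0896 = 1.23e-05. Haaland: 1/√f = -1.8 log₁₀[(1.23e-05/3.7)^1.11 + 6.9/2.1e+04] = -1.8 log₁₀[8.28e-07 + 0.000329] = 6.268, so f = 0.02545.
Darcy-Weisbach: ΔP = f(L/D)(ρV²/2) = 0.02545·(40.8/0.0896)·(1100·4.24²/2) = 0.02545·455.4·9888 = 1.146e+05 Pa.
ΔP = 1.146e+05 Pa = 1.15 bar.

ΔP ≈ 1.15 bar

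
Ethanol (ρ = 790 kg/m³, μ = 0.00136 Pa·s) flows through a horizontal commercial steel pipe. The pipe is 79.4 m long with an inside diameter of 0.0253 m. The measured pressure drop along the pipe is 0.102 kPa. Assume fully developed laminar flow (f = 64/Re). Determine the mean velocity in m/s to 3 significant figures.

For laminar flow, f = 64/Re with Re = ρVD/μ, so Darcy-Weisbach reduces to ΔP = 32μLV/D². Solving for V: V = ΔP·D²/(32μL) = 102·(0.0253)²/(32·0.00136·79.4) = 0.01889 m/s.
Check: Re = ρVD/μ = 790·0.01889·0.0253/0.00136 = 277.7 < 2300, so the laminar assumption holds.

V ≈ 0.0189 m/s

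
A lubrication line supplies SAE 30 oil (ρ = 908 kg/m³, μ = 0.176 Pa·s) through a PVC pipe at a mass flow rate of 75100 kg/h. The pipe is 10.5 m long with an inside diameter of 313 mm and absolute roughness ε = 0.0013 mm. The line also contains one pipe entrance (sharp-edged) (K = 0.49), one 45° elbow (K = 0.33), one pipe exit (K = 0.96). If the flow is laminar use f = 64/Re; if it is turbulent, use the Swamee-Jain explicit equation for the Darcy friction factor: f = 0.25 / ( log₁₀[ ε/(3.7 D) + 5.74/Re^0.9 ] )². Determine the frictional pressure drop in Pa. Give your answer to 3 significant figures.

ṁ = 75100 kg/h = 75100/3600 = 20.86 kg/s.
A = πD²/4 = π(0.313)²/4 = 0.07694 m²; mean velocity V = ṁ/(ρA) = 20.86/(908 · 0.07694) = 0.2986 m/s.
Reynolds number Re = ρVD/μ = 908 · 0.2986 · 0.313 / 0.176 = 482.2.
Re < 2300 → laminar flow, so f = 64/Re = 64/482.2 = 0.1327 (the turbulent correlation is not needed).
Total minor-loss coefficient ΣK = 1·0.49 + 1·0.33 + 1·0.96 = 1.78.
ΔP = [f·L/D + ΣK]·(ρV²/2) = [0.1327·10.5/0.313 + 1.78]·(908·0.2986²/2) = [4.453 + 1.78]·40.48 = 252.3 Pa.

ΔP ≈ 252 Pa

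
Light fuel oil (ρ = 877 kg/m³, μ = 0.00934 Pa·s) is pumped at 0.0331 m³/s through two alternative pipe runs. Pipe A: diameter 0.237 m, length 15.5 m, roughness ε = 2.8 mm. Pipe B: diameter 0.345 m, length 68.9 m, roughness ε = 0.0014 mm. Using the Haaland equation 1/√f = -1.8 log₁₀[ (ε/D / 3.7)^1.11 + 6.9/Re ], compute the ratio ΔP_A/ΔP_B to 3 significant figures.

ΔP_A/ΔP_B ≈ 2.13

Pipe A: V = Q/A = 0.0331/0.04412 = 0.7503 m/s; Re = 1.67e+04; ε/D = 0.0118; Haaland → f = 0.04311; ΔP_A = f(L/D)(ρV²/2) = 696 Pa.
Pipe B: V = Q/A = 0.0331/0.09348 = 0.3541 m/s; Re = 1.147e+04; ε/D = 4.06e-06; Haaland → f = 0.02976; ΔP_B = f(L/D)(ρV²/2) = 326.7 Pa.
ΔP_A/ΔP_B = 696/326.7 = 2.13.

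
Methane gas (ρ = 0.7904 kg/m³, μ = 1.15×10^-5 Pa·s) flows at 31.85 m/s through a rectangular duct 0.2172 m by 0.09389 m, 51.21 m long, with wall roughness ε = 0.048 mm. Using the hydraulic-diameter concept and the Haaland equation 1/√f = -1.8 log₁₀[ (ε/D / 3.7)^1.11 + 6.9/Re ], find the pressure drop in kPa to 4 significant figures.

ΔP ≈ 2.711 kPa

Hydraulic diameter D_h = 4A/P = 4·(0.2172·0.09389)/(2·(0.2172+0.09389)) = 0.08157/0.6222 = 0.1311 m.
Re = ρVD_h/μ = 0.7904·31.85·0.1311/1.15e-05 = 2.87e+05.
ε/D_h = 4.8e-05/0.1311 = 0.000366; Haaland gives 1/√f = -1.8 log₁₀[3.59e-05+2.4e-05] = 7.6, so f = 0.01731.
ΔP = f(L/D_h)(ρV²/2) = 0.01731·51.21/0.1311·400.9 = 2711 Pa.
ΔP = 2.711 kPa.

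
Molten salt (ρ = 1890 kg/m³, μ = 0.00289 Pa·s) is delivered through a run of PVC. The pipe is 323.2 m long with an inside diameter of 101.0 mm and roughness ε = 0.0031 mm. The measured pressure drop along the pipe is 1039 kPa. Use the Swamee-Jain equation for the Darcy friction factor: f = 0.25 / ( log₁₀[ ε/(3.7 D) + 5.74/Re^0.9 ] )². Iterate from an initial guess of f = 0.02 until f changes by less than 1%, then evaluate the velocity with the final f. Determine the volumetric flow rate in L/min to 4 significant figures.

Rearranging Darcy-Weisbach: V = √(2·ΔP·D/(f·L·ρ)). With ε/D = 3.1e-06/0.101 = 3.07e-05, iterate starting from f = 0.02:
  f = 0.02 → V = √(2·1.039e+06·0.101/(0.02·323.2·1890)) = 4.145 m/s; Re = ρVD/μ = 2.738e+05; f → 0.01496
  f = 0.01496 → V = 4.793 m/s; Re = 3.166e+05; f → 0.01459
  f = 0.01459 → V = 4.852 m/s; Re = 3.205e+05; f → 0.01456
Converged (Δf/f < 1%). With the final f = 0.01456: V = √(2·1.039e+06·0.101/(0.01456·323.2·1890)) = 4.857 m/s.
Q = V·A = 4.857·(π/4·0.101²) = 0.03891 m³/s = 2335 L/min.

Q ≈ 2335 L/min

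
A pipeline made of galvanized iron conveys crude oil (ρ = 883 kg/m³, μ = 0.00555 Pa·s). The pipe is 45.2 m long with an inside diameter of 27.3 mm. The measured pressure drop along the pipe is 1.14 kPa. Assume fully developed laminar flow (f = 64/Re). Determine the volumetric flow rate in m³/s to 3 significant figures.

Q ≈ 6.20×10^-5 m³/s

For laminar flow, f = 64/Re with Re = ρVD/μ, so Darcy-Weisbach reduces to ΔP = 32μLV/D². Solving for V: V = ΔP·D²/(32μL) = 1140·(0.0273)²/(32·0.00555·45.2) = 0.1058 m/s.
Check: Re = ρVD/μ = 883·0.1058·0.0273/0.00555 = 459.7 < 2300, so the laminar assumption holds.
Q = V·A = 0.1058·(π/4·0.0273²) = 6.195e-05 m³/s = 6.20×10^-5 m³/s.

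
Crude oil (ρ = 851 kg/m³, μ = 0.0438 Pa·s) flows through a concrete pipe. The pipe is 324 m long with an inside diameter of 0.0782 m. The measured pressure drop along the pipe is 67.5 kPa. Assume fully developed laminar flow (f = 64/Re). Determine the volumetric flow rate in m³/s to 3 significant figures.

For laminar flow, f = 64/Re with Re = ρVD/μ, so Darcy-Weisbach reduces to ΔP = 32μLV/D². Solving for V: V = ΔP·D²/(32μL) = 6.75e+04·(0.0782)²/(32·0.0438·324) = 0.909 m/s.
Check: Re = ρVD/μ = 851·0.909·0.0782/0.0438 = 1381 < 2300, so the laminar assumption holds.
Q = V·A = 0.909·(π/4·0.0782²) = 0.004366 m³/s = 0.00437 m³/s.

Q ≈ 0.00437 m³/s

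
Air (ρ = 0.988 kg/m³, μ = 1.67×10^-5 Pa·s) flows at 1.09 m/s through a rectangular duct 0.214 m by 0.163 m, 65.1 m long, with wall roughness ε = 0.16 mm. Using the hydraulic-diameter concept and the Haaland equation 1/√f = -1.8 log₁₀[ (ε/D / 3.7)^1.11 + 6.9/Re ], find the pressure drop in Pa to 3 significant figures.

ΔP ≈ 6.33 Pa

Hydraulic diameter D_h = 4A/P = 4·(0.214·0.163)/(2·(0.214+0.163)) = 0.1395/0.754 = 0.1851 m.
Re = ρVD_h/μ = 0.988·1.09·0.1851/1.67e-05 = 1.193e+04.
ε/D_h = 0.00016/0.1851 = 0.000865; Haaland gives 1/√f = -1.8 log₁₀[9.31e-05+0.000578] = 5.711, so f = 0.03066.
ΔP = f(L/D_h)(ρV²/2) = 0.03066·65.1/0.1851·0.5869 = 6.33 Pa.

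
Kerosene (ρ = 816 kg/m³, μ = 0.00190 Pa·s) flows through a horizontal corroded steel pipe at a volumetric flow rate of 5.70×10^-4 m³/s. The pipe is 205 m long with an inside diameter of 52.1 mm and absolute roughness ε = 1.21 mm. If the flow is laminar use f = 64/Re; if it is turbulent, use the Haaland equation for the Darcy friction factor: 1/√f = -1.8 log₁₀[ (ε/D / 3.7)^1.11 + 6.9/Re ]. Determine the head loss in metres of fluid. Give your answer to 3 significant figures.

h_f ≈ 0.820 m

Cross-sectional area A = πD²/4 = π(0.0521)²/4 = 0.002132 m²; mean velocity V = Q/A = 0.00057/0.002132 = 0.2674 m/s.
Reynolds number Re = ρVD/μ = 816 · 0.2674 · 0.0521 / 0.0019 = 5983.
Re > 4000 → turbulent. Relative roughness ε/D = 0.00121/0.0521 = 0.0232. Haaland: 1/√f = -1.8 log₁₀[(0.0232/3.7)^1.11 + 6.9/5983] = -1.8 log₁₀[0.00359 + 0.00115] = 4.182, so f = 0.05716.
Darcy-Weisbach: ΔP = f(L/D)(ρV²/2) = 0.05716·(205/0.0521)·(816·0.2674²/2) = 0.05716·3935·29.17 = 6560 Pa.
Head loss h_f = ΔP/(ρg) = 6560/(816·9.81) = 0.820 m.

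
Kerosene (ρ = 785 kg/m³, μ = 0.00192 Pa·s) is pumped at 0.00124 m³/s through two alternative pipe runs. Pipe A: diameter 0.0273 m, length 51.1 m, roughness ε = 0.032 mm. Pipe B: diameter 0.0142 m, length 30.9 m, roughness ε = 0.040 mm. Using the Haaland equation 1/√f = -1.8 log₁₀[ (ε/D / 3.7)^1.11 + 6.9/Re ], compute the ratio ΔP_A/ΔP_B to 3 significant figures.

ΔP_A/ΔP_B ≈ 0.0603

Pipe A: V = Q/A = 0.00124/0.0005853 = 2.118 m/s; Re = 2.364e+04; ε/D = 0.00117; Haaland → f = 0.02711; ΔP_A = f(L/D)(ρV²/2) = 8.937e+04 Pa.
Pipe B: V = Q/A = 0.00124/0.0001584 = 7.83 m/s; Re = 4.546e+04; ε/D = 0.00282; Haaland → f = 0.02828; ΔP_B = f(L/D)(ρV²/2) = 1.481e+06 Pa.
ΔP_A/ΔP_B = 8.937e+04/1.481e+06 = 0.0603.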